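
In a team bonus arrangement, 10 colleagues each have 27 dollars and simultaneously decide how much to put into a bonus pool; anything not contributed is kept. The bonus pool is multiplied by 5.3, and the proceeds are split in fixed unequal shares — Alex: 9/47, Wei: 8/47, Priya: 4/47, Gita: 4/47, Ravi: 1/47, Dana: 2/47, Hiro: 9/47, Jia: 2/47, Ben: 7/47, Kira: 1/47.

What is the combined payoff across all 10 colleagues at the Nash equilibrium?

502.20 dollars

Each unit j contributes comes back to j as 5.3 × (j's share), so j prefers to contribute only if that share exceeds 1/5.3 = 0.1887; otherwise keeping the unit dominates.
Alex and Hiro are above the threshold, contributing 27 each; the remaining 8 contribute 0. Total contributed: 54.
The bonus pool pays out 5.3 × 54 = 286.20 in total (split across the unequal shares, but the aggregate is all that matters for the group sum).
The 8 free-riders keep 27 each, adding 216. Group total = 216 + 286.20 = 502.20.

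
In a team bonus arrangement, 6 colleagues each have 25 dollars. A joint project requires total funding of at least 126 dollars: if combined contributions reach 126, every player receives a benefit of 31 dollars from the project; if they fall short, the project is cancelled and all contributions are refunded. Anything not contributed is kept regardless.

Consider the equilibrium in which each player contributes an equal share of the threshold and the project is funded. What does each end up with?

Equal share of the threshold: 126/6 = 21.
At this profile no one gains by cutting their contribution: any cut drops the total below 126, the project is cancelled, contributions are refunded, and the deviator ends with 25, which is less than 25 − 21 + 31 = 35. Contributing more than 21 just wastes the excess. So contributing exactly 21 is a best response.
Each player's payoff: 25 − 21 + 31 = 35.

35 dollars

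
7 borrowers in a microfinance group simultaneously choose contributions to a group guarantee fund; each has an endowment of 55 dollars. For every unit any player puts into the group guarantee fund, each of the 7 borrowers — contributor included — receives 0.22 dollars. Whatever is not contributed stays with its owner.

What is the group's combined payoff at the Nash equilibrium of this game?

385.00 dollars

The private return per contributed unit is 0.22 < 1, so contributing 0 is dominant for every player. At the Nash equilibrium everyone keeps their 55, and the group total is 7 × 55 = 385.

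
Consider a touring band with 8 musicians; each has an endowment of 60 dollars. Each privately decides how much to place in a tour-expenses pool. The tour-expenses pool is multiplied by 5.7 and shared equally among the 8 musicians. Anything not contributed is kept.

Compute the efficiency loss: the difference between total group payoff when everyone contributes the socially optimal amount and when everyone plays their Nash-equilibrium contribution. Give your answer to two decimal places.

2256.00 dollars

Each contributed unit returns 5.7/8 = 0.7125 to its contributor — below 1 — so contributing 0 is dominant for every player. At the Nash equilibrium everyone keeps their 60, and the group total is 8 × 60 = 480.
Each contributed unit returns 5.700 to the group as a whole (0.7125 to each of 8 players), which exceeds 1, so the social optimum is full contribution: group total = 5.700 × 480 = 2736.00.
Efficiency loss = 2736.00 − 480 = 2256.00.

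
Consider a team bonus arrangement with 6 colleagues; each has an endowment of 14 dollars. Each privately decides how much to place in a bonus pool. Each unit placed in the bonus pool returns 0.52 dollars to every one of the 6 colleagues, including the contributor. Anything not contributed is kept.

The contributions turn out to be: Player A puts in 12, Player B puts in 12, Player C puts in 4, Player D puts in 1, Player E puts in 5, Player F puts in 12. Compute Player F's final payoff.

25.92 dollars

Total contributed: 12 + 12 + 4 + 1 + 5 + 12 = 46.
Each receives 0.52 × 46 = 23.92 from the bonus pool.
Player F keeps 14 − 12 = 2, so Player F's payoff is 2 + 23.92 = 25.92.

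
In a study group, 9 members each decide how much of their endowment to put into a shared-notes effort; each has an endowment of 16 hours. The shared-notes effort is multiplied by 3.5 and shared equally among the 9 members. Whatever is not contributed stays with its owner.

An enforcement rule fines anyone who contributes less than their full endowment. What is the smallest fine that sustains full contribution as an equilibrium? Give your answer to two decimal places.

Given the others contribute fully, the best deviation is to contribute 0 (any partial contribution still incurs the fine and gives up units whose private return 0.3889 is below 1).
Deviating from 16 to 0 saves 16 hours but forfeits the deviator's share of the drop in the shared-notes effort: 3.5/9 × 16 = 6.22.
So the deviation gain is 16 − 6.22 = 9.78, and the fine must be at least 9.78 hours to wipe it out.

9.78 hours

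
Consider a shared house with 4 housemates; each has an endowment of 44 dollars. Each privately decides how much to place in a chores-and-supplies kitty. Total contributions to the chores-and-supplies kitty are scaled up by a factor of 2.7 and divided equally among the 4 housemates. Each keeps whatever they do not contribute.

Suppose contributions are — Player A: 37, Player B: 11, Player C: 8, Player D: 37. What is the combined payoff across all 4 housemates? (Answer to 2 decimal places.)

334.10 dollars

Total contributed: 37 + 11 + 8 + 37 = 93; total kept: 4 × 44 − 93 = 83.
The chores-and-supplies kitty pays out 2.7 × 93 = 251.10 in aggregate.
Group total = 83 + 251.10 = 334.10.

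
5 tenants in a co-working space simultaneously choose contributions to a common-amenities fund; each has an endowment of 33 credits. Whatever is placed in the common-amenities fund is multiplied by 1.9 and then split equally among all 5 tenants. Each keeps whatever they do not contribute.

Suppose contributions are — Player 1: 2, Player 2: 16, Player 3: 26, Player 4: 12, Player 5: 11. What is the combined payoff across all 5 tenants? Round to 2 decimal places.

225.30 credits

Total contributed: 2 + 16 + 26 + 12 + 11 = 67; total kept: 5 × 33 − 67 = 98.
The common-amenities fund pays out 1.9 × 67 = 127.30 in aggregate.
Group total = 98 + 127.30 = 225.30.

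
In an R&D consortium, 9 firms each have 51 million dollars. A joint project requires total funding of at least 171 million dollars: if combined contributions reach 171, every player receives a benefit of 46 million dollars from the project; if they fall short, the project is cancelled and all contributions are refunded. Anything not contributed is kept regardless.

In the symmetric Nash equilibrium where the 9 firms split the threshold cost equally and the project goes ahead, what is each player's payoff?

78 million dollars

Equal share of the threshold: 171/9 = 19.
At this profile no one gains by cutting their contribution: any cut drops the total below 171, the project is cancelled, contributions are refunded, and the deviator ends with 51, which is less than 51 − 19 + 46 = 78. Contributing more than 19 just wastes the excess. So contributing exactly 19 is a best response.
Each player's payoff: 51 − 19 + 46 = 78.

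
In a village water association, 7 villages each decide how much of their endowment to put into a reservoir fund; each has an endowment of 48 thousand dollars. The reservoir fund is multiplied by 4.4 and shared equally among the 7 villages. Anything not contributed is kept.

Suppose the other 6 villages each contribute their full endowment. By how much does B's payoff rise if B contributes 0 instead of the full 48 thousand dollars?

Switching from a contribution of 48 to 0 lets B keep an extra 48 thousand dollars, but lowers the reservoir fund by 48, which costs B their own share of that drop: 4.4/7 × 48 = 30.17.
Net gain = 48 − 30.17 = 17.83. The private return per contributed unit (0.6286) is below 1, so free-riding is indeed the best response regardless of what the others do.

17.83 thousand dollars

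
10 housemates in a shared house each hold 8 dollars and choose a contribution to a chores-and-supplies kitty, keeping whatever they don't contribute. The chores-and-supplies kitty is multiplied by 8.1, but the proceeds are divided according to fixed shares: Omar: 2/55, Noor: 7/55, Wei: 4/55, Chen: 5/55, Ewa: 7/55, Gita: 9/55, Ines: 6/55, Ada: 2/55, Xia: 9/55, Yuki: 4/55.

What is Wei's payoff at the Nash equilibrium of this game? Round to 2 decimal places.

Each unit j contributes comes back to j as 8.1 × (j's share), so j prefers to contribute only if that share exceeds 1/8.1 = 0.1235; otherwise keeping the unit dominates.
Noor, Ewa, Gita and Xia are above the threshold, contributing 8 each; the remaining 6 contribute 0. Total contributed: 32.
Wei keeps 8 and receives 8.1 × 32 × 4/55 = 18.85 from the chores-and-supplies kitty, for a payoff of 26.85.

26.85 dollars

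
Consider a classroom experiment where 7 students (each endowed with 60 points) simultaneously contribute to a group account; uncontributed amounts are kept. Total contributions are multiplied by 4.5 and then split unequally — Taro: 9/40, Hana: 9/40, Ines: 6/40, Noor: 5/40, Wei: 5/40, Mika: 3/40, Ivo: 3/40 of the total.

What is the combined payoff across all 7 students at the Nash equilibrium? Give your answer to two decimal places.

For player j, contributing a unit is worthwhile iff 4.5 × (j's share) ≥ 1, i.e. iff j's share is at least 0.2222.
Taro and Hana clear that bar, contributing 60 each; the remaining 5 contribute 0. Total contributed: 120.
The group account pays out 4.5 × 120 = 540.00 in total (split across the unequal shares, but the aggregate is all that matters for the group sum).
The 5 free-riders keep 60 each, adding 300. Group total = 300 + 540.00 = 840.00.

840.00 points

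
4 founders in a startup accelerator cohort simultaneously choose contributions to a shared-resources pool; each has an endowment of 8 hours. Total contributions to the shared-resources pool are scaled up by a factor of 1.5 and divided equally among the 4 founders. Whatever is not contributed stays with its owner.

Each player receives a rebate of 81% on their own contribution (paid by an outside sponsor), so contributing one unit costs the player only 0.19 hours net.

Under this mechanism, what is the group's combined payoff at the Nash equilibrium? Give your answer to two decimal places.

With the mechanism, a contributed unit returns (1.5/4) / 0.19 = 1.9737 per unit of net cost to the contributor — now above 1 — so contributing fully is weakly dominant for every player.
At the Nash equilibrium everyone contributes 8. Group total payoff = 4 × (8 × 0.81 + 1.5 × 8) = 73.92.

73.92 hours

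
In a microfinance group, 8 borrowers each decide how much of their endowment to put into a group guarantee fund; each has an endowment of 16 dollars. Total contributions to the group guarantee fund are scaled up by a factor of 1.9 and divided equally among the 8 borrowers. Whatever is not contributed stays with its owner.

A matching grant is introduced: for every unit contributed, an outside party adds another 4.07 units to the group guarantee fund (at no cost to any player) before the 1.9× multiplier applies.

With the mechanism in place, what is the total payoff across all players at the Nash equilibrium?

The effective private return per unit is now 1.9 × 5.07 / 8 = 1.2041 > 1, so every player's dominant strategy flips to full contribution.
At the Nash equilibrium everyone contributes 16. Group total payoff = 1.9 × 5.07 × 128 = 1233.02.

1233.02 dollars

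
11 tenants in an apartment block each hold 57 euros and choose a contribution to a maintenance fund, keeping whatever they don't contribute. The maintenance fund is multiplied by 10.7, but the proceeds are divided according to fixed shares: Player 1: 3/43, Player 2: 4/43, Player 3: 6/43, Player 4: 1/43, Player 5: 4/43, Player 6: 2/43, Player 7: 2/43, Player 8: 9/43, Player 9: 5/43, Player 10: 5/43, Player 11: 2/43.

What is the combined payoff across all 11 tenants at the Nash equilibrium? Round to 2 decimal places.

Each unit j contributes comes back to j as 10.7 × (j's share), so j prefers to contribute only if that share exceeds 1/10.7 = 0.0935; otherwise keeping the unit dominates.
Player 3, Player 8, Player 9 and Player 10 clear that bar, contributing 57 each; the remaining 7 contribute 0. Total contributed: 228.
The maintenance fund pays out 10.7 × 228 = 2439.60 in total (split across the unequal shares, but the aggregate is all that matters for the group sum).
The 7 free-riders keep 57 each, adding 399. Group total = 399 + 2439.60 = 2838.60.

2838.60 euros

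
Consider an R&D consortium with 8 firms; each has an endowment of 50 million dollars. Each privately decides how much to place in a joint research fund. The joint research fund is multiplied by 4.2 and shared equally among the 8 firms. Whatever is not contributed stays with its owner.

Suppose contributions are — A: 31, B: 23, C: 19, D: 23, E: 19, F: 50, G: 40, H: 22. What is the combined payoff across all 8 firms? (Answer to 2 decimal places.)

Total contributed: 31 + 23 + 19 + 23 + 19 + 50 + 40 + 22 = 227; total kept: 8 × 50 − 227 = 173.
The joint research fund pays out 4.2 × 227 = 953.40 in aggregate.
Group total = 173 + 953.40 = 1126.40.

1126.40 million dollars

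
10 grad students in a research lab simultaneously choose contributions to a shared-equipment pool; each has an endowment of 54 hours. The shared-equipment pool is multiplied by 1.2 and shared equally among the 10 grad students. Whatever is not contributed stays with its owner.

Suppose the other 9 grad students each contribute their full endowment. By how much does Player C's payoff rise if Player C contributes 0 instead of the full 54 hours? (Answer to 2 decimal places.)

Switching from a contribution of 54 to 0 lets Player C keep an extra 54 hours, but lowers the shared-equipment pool by 54, which costs Player C their own share of that drop: 1.2/10 × 54 = 6.48.
Net gain = 54 − 6.48 = 47.52. The private return per contributed unit (0.1200) is below 1, so free-riding is indeed the best response regardless of what the others do.

47.52 hours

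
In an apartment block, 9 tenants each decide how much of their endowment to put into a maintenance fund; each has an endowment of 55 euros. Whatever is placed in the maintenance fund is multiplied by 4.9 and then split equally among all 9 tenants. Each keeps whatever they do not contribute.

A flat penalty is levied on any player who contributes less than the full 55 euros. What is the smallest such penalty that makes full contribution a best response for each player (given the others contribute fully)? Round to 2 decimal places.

Given the others contribute fully, the best deviation is to contribute 0 (any partial contribution still incurs the fine and gives up units whose private return 0.5444 is below 1).
Deviating from 55 to 0 saves 55 euros but forfeits the deviator's share of the drop in the maintenance fund: 4.9/9 × 55 = 29.94.
So the deviation gain is 55 − 29.94 = 25.06, and the fine must be at least 25.06 euros to wipe it out.

25.06 euros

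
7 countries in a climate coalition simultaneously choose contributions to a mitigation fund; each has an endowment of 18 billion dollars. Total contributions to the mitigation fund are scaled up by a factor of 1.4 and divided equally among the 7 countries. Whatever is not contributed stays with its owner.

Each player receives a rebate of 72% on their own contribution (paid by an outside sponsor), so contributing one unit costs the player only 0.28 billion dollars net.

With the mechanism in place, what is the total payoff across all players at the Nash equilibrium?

126.00 billion dollars

Even with the mechanism, each unit contributed returns only (1.4/7) / 0.28 = 0.7143 per unit of net cost, so contributing nothing is still dominant.
At the Nash equilibrium no one contributes; group total payoff = 7 × 18 = 126.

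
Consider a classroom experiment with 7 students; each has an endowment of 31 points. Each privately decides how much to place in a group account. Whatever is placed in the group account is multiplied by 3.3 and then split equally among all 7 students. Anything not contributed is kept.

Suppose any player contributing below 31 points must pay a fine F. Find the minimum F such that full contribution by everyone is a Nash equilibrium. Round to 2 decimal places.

16.39 points

Given the others contribute fully, the best deviation is to contribute 0 (any partial contribution still incurs the fine and gives up units whose private return 0.4714 is below 1).
Deviating from 31 to 0 saves 31 points but forfeits the deviator's share of the drop in the group account: 3.3/7 × 31 = 14.61.
So the deviation gain is 31 − 14.61 = 16.39, and the fine must be at least 16.39 points to wipe it out.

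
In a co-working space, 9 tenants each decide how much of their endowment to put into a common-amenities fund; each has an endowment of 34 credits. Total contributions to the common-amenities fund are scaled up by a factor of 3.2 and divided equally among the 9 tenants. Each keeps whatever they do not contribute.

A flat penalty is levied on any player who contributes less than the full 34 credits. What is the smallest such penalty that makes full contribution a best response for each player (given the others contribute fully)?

Given the others contribute fully, the best deviation is to contribute 0 (any partial contribution still incurs the fine and gives up units whose private return 0.3556 is below 1).
Deviating from 34 to 0 saves 34 credits but forfeits the deviator's share of the drop in the common-amenities fund: 3.2/9 × 34 = 12.09.
So the deviation gain is 34 − 12.09 = 21.91, and the fine must be at least 21.91 credits to wipe it out.

21.91 credits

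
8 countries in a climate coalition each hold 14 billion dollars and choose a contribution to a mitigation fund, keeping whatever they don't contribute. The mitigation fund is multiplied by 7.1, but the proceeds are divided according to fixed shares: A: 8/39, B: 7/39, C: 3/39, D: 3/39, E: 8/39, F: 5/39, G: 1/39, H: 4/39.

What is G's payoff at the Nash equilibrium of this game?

21.65 billion dollars

Player j's private return per contributed unit is 7.1 × (j's share). Contributing is weakly dominant for j when that share is at least 1/7.1 = 0.1408, and contributing 0 is dominant otherwise.
A, B and E are above the threshold, contributing 14 each; the remaining 5 contribute 0. Total contributed: 42.
G keeps 14 and receives 7.1 × 42 × 1/39 = 7.65 from the mitigation fund, for a payoff of 21.65.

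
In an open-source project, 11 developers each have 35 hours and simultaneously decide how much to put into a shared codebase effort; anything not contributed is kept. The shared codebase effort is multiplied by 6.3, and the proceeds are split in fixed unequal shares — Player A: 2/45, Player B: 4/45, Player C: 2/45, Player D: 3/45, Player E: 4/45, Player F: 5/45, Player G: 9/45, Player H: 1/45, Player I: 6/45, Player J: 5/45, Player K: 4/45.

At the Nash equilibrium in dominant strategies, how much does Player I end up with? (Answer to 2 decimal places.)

Each unit j contributes comes back to j as 6.3 × (j's share), so j prefers to contribute only if that share exceeds 1/6.3 = 0.1587; otherwise keeping the unit dominates.
Player G alone (share 9/45) is above the threshold, contributing 35; the remaining 10 contribute 0. Total contributed: 35.
Player I keeps 35 and receives 6.3 × 35 × 6/45 = 29.40 from the shared codebase effort, for a payoff of 64.40.

64.40 hours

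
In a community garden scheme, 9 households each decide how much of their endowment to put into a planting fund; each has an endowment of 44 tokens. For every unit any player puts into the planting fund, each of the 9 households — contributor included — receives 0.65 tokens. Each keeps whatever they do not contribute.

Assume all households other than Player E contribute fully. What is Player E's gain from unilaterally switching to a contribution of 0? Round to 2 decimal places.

15.40 tokens

Switching from a contribution of 44 to 0 lets Player E keep an extra 44 tokens, but lowers the planting fund by 44, which costs Player E their own share of that drop: 0.65 × 44 = 28.60.
Net gain = 44 − 28.60 = 15.40. The private return per contributed unit (0.65) is below 1, so free-riding is indeed the best response regardless of what the others do.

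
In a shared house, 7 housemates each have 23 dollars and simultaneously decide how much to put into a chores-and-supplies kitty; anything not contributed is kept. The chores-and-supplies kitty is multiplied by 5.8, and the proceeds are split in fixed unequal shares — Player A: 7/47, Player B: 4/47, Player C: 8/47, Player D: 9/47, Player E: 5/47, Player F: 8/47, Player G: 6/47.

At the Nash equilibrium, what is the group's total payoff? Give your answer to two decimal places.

271.40 dollars

Each unit j contributes comes back to j as 5.8 × (j's share), so j prefers to contribute only if that share exceeds 1/5.8 = 0.1724; otherwise keeping the unit dominates.
Player D alone (share 9/47) is above the threshold, contributing 23; the remaining 6 contribute 0. Total contributed: 23.
The chores-and-supplies kitty pays out 5.8 × 23 = 133.40 in total (split across the unequal shares, but the aggregate is all that matters for the group sum).
The 6 free-riders keep 23 each, adding 138. Group total = 138 + 133.40 = 271.40.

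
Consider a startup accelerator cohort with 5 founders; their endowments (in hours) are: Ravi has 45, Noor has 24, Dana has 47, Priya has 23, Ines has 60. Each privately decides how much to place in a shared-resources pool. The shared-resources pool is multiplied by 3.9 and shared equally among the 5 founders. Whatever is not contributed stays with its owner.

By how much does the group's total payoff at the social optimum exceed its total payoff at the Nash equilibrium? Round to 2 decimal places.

577.10 hours

The private return per contributed unit is 3.9/5 = 0.7800 < 1 for every player regardless of endowment, so the Nash equilibrium is zero contribution and the group total is Σ E_j = 45 + 24 + 47 + 23 + 60 = 199.
Each contributed unit returns 3.900 to the group, so the social optimum is full contribution by everyone: group total = 3.900 × 199 = 776.10.
Efficiency loss = (3.900 − 1) × 199 = 577.10.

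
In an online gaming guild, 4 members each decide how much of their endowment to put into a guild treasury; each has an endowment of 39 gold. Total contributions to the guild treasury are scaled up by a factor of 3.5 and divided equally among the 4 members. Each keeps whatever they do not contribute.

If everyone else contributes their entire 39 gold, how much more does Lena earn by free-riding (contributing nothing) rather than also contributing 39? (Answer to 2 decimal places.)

Switching from a contribution of 39 to 0 lets Lena keep an extra 39 gold, but lowers the guild treasury by 39, which costs Lena their own share of that drop: 3.5/4 × 39 = 34.12.
Net gain = 39 − 34.12 = 4.88. The private return per contributed unit (0.8750) is below 1, so free-riding is indeed the best response regardless of what the others do.

4.88 gold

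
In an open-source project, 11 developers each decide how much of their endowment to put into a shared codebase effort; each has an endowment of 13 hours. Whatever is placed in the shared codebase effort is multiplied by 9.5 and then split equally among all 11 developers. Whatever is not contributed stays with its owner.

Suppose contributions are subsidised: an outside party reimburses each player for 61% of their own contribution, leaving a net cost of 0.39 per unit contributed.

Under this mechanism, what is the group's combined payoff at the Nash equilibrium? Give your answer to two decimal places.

1445.73 hours

The effective private return per unit is now (9.5/11) / 0.39 = 2.2145 > 1, so every player's dominant strategy flips to full contribution.
So the Nash equilibrium is full contribution by all 11; the group earns 11 × (13 × 0.61 + 9.5 × 13) = 1445.73.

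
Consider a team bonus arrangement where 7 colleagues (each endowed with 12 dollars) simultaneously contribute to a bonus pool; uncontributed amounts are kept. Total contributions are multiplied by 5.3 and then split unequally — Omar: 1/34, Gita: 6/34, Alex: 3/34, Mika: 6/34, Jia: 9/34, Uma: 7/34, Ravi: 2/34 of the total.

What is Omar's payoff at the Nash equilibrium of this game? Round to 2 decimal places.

15.74 dollars

For player j, contributing a unit is worthwhile iff 5.3 × (j's share) ≥ 1, i.e. iff j's share is at least 0.1887.
Jia and Uma clear that bar, contributing 12 each; the remaining 5 contribute 0. Total contributed: 24.
Omar keeps 12 and receives 5.3 × 24 × 1/34 = 3.74 from the bonus pool, for a payoff of 15.74.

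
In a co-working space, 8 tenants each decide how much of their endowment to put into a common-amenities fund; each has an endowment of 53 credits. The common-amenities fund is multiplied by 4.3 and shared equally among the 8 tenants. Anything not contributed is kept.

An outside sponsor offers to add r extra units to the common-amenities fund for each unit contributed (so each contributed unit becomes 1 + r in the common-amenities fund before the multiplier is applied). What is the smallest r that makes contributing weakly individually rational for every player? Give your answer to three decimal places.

0.860

With matching at rate r, one contributed unit becomes (1 + r) in the common-amenities fund and returns 4.3 × (1 + r) / 8 to the contributor.
Setting this equal to 1: 1 + r = 8/4.3 = 1.8605.
So the minimum matching rate is r = 1.8605 − 1 = 0.860.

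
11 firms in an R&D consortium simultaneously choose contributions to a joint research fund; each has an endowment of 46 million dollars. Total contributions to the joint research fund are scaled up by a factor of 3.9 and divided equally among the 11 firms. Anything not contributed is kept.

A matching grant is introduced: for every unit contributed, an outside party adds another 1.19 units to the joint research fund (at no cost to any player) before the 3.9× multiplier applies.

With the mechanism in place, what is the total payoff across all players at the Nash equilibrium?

Even with the mechanism, each unit contributed returns only 3.9 × 2.19 / 11 = 0.7765 per unit of net cost, so contributing nothing is still dominant.
At the Nash equilibrium no one contributes; group total payoff = 11 × 46 = 506.

506.00 million dollars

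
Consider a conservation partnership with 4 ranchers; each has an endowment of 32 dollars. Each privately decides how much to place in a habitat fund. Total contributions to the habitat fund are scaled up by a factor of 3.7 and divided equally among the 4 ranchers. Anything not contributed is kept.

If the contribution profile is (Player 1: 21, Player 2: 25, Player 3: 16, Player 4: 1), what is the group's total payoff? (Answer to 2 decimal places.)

298.10 dollars

Total contributed: 21 + 25 + 16 + 1 = 63; total kept: 4 × 32 − 63 = 65.
The habitat fund pays out 3.7 × 63 = 233.10 in aggregate.
Group total = 65 + 233.10 = 298.10.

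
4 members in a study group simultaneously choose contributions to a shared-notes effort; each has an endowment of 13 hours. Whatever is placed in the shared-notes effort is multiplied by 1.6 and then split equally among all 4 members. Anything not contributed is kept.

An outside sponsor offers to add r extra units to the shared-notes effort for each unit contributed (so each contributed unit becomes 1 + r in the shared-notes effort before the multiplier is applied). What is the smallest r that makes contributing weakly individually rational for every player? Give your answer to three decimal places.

1.500

With matching at rate r, one contributed unit becomes (1 + r) in the shared-notes effort and returns 1.6 × (1 + r) / 4 to the contributor.
Setting this equal to 1: 1 + r = 4/1.6 = 2.5000.
So the minimum matching rate is r = 2.5000 − 1 = 1.500.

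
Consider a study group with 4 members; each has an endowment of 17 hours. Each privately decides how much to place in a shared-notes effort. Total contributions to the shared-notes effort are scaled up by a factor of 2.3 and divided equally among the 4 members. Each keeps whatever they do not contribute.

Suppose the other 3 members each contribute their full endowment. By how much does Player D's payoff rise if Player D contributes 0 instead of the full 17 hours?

7.23 hours

Switching from a contribution of 17 to 0 lets Player D keep an extra 17 hours, but lowers the shared-notes effort by 17, which costs Player D their own share of that drop: 2.3/4 × 17 = 9.77.
Net gain = 17 − 9.77 = 7.23. The private return per contributed unit (0.5750) is below 1, so free-riding is indeed the best response regardless of what the others do.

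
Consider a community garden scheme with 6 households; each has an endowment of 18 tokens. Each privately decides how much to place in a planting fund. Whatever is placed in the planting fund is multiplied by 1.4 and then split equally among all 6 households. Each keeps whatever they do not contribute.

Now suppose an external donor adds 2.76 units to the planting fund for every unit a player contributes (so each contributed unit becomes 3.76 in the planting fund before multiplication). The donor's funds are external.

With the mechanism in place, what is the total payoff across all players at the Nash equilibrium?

With the mechanism, a contributed unit returns 1.4 × 3.76 / 6 = 0.8773 per unit of net cost — still below 1 — so contributing 0 remains dominant for every player.
Everyone keeps their endowment and the group total is 6 × 18 = 108.

108.00 tokens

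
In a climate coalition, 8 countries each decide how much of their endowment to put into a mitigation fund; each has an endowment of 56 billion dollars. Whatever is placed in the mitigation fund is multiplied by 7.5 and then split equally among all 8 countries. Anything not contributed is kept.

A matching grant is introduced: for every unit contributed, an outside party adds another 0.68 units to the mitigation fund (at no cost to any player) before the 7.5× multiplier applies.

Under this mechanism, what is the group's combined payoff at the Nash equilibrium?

With the mechanism, a contributed unit returns 7.5 × 1.68 / 8 = 1.5750 per unit of net cost to the contributor — now above 1 — so contributing fully is weakly dominant for every player.
So the Nash equilibrium is full contribution by all 8; the group earns 7.5 × 1.68 × 448 = 5644.80.

5644.80 billion dollars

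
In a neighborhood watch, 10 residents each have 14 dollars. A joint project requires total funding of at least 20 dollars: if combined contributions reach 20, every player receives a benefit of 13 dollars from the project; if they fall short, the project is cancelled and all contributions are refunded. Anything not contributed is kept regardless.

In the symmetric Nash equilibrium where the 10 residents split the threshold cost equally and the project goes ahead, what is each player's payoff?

25 dollars

Equal share of the threshold: 20/10 = 2.
At this profile no one gains by cutting their contribution: any cut drops the total below 20, the project is cancelled, contributions are refunded, and the deviator ends with 14, which is less than 14 − 2 + 13 = 25. Contributing more than 2 just wastes the excess. So contributing exactly 2 is a best response.
Each player's payoff: 14 − 2 + 13 = 25.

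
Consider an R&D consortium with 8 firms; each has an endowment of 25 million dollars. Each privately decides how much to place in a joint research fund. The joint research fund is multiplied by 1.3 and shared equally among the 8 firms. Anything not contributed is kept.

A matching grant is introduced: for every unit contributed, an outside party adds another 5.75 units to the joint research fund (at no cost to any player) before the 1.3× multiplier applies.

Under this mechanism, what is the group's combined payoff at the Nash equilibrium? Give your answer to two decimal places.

1755.00 million dollars

The effective private return per unit is now 1.3 × 6.75 / 8 = 1.0969 > 1, so every player's dominant strategy flips to full contribution.
At the Nash equilibrium everyone contributes 25. Group total payoff = 1.3 × 6.75 × 200 = 1755.00.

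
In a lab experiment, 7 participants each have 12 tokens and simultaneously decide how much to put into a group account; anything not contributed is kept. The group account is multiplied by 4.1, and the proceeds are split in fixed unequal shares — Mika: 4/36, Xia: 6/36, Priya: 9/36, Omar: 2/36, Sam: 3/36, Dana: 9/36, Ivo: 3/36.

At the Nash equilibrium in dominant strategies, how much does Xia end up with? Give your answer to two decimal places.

28.40 tokens

For player j, contributing a unit is worthwhile iff 4.1 × (j's share) ≥ 1, i.e. iff j's share is at least 0.2439.
Priya and Dana are above the threshold, contributing 12 each; the remaining 5 contribute 0. Total contributed: 24.
Xia keeps 12 and receives 4.1 × 24 × 6/36 = 16.40 from the group account, for a payoff of 28.40.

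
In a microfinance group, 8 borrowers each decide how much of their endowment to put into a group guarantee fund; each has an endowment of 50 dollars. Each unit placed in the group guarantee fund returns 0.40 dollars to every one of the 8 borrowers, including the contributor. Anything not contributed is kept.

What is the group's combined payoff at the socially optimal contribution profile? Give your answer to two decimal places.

Each contributed unit returns 3.200 to the group as a whole (0.40 to each of 8 players), which exceeds 1, so the social optimum is full contribution: group total = 3.200 × 400 = 1280.00.

1280.00 dollars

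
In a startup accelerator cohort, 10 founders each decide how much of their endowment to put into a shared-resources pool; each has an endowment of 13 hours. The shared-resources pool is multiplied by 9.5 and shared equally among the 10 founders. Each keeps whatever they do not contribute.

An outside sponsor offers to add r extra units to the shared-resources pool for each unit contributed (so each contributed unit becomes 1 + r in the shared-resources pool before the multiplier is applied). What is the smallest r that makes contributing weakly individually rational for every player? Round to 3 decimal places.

0.053

With matching at rate r, one contributed unit becomes (1 + r) in the shared-resources pool and returns 9.5 × (1 + r) / 10 to the contributor.
Setting this equal to 1: 1 + r = 10/9.5 = 1.0526.
So the minimum matching rate is r = 1.0526 − 1 = 0.053.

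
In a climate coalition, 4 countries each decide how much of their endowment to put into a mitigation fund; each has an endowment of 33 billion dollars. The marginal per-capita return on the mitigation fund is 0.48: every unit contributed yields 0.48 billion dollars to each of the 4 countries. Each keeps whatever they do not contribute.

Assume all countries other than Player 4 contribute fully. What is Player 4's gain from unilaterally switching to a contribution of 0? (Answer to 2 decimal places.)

17.16 billion dollars

Switching from a contribution of 33 to 0 lets Player 4 keep an extra 33 billion dollars, but lowers the mitigation fund by 33, which costs Player 4 their own share of that drop: 0.48 × 33 = 15.84.
Net gain = 33 − 15.84 = 17.16. The private return per contributed unit (0.48) is below 1, so free-riding is indeed the best response regardless of what the others do.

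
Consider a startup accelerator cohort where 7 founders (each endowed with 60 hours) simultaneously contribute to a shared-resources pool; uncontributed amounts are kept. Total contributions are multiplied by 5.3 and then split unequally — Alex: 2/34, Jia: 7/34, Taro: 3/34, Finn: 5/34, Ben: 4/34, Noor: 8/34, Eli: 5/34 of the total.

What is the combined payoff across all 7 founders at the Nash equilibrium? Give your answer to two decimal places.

A player with share s gets back 5.3·s per unit contributed, so full contribution is dominant for anyone with s > 1/5.3 = 0.1887 and zero contribution is dominant for anyone below.
The shares above 0.1887 belong to Jia and Noor, contributing 60 each; the remaining 5 contribute 0. Total contributed: 120.
The shared-resources pool pays out 5.3 × 120 = 636.00 in total (split across the unequal shares, but the aggregate is all that matters for the group sum).
The 5 free-riders keep 60 each, adding 300. Group total = 300 + 636.00 = 936.00.

936.00 hours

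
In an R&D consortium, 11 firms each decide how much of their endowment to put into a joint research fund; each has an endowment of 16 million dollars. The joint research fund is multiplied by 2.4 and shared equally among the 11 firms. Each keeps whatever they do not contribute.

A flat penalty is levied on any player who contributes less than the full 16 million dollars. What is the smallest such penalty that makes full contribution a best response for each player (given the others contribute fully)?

Given the others contribute fully, the best deviation is to contribute 0 (any partial contribution still incurs the fine and gives up units whose private return 0.2182 is below 1).
Deviating from 16 to 0 saves 16 million dollars but forfeits the deviator's share of the drop in the joint research fund: 2.4/11 × 16 = 3.49.
So the deviation gain is 16 − 3.49 = 12.51, and the fine must be at least 12.51 million dollars to wipe it out.

12.51 million dollars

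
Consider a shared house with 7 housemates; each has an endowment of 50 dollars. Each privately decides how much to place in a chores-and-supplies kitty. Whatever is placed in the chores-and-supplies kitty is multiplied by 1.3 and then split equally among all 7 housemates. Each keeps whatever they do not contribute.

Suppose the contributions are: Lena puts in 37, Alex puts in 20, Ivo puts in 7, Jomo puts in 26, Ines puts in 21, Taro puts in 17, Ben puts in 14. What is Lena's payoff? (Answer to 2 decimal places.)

39.37 dollars

Total contributed: 37 + 20 + 7 + 26 + 21 + 17 + 14 = 142.
Each receives 1.3 × 142 / 7 = 26.37 from the chores-and-supplies kitty.
Lena keeps 50 − 37 = 13, so Lena's payoff is 13 + 26.37 = 39.37.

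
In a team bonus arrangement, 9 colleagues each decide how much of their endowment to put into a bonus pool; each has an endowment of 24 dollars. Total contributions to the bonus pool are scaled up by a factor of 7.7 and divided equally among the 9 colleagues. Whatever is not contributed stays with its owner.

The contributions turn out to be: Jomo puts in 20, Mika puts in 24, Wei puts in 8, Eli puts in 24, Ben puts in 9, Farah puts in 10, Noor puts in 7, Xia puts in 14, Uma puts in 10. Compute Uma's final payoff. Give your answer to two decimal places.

121.80 dollars

Total contributed: 20 + 24 + 8 + 24 + 9 + 10 + 7 + 14 + 10 = 126.
Each receives 7.7 × 126 / 9 = 107.80 from the bonus pool.
Uma keeps 24 − 10 = 14, so Uma's payoff is 14 + 107.80 = 121.80.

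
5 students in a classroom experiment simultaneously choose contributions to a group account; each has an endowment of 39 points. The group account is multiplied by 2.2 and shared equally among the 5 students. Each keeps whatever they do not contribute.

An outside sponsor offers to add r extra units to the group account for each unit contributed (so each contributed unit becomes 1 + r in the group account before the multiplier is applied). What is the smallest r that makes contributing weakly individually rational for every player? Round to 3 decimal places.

With matching at rate r, one contributed unit becomes (1 + r) in the group account and returns 2.2 × (1 + r) / 5 to the contributor.
Setting this equal to 1: 1 + r = 5/2.2 = 2.2727.
So the minimum matching rate is r = 2.2727 − 1 = 1.273.

1.273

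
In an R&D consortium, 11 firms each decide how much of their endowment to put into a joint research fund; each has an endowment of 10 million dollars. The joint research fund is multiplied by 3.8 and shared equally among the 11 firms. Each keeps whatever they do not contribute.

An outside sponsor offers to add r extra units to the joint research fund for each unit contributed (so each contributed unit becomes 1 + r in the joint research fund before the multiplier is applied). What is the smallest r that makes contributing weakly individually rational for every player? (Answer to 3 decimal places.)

1.895

With matching at rate r, one contributed unit becomes (1 + r) in the joint research fund and returns 3.8 × (1 + r) / 11 to the contributor.
Setting this equal to 1: 1 + r = 11/3.8 = 2.8947.
So the minimum matching rate is r = 2.8947 − 1 = 1.895.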